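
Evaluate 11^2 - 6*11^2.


x^2 - d*y^2
= 11^2 - 6*11^2
= 121 - 726
= -605

-605


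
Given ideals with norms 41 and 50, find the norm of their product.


N(IJ) = N(I) * N(J)
= 41 * 50
= 2050

2050


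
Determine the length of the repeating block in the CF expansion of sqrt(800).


Run the CF algorithm for sqrt(800).
a_0 = floor(sqrt(800)) = 28; set m_0=0, q_0=1.
Recurrence: m' = q*a - m,  q' = (d - m'^2)/q,  a' = floor((a_0 + m')/q').
  step 1: m=28, q=16, a=3
  step 2: m=20, q=25, a=1
  step 3: m=5, q=31, a=1
  step 4: m=26, q=4, a=13
  step 5: m=26, q=31, a=1
  step 6: m=5, q=25, a=1
  step 7: m=20, q=16, a=3
  step 8: m=28, q=1, a=56
a_8 = 2*a_0 = 56, so the period closes here.
sqrt(800) = [28; 3, 1, 1, 13, 1, 1, 3, 56]
Period length = 8

8


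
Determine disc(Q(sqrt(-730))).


For K = Q(sqrt(d)) with d squarefree: disc(K) = d if d = 1 mod 4, and disc(K) = 4d if d = 2 or 3 mod 4.
Here d = -730, and d mod 4 = 2.
d = 2 mod 4, not 1 (O_K = Z[sqrt(d)]), so disc(K) = 4d = 4 * (-730) = -2920

-2920


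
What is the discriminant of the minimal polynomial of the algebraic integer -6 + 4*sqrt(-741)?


The element -6 + 4*sqrt(-741) has minimal polynomial:
x^2 + 12*x + 11892
Discriminant = (12)^2 - 4*(11892)
= 144 - 47568
= -47424

-47424


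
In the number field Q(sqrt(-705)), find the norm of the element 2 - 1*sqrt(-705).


N(a + b*sqrt(d)) = a^2 - d*b^2
= (2)^2 - (-705)*(-1)^2
= 4 + 705
= 709

709


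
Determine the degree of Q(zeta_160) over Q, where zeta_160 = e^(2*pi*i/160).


The degree equals Euler's totient phi(160).
160 = 2^5 * 5
phi(160) = 64

64


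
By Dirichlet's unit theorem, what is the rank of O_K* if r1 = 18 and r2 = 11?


By Dirichlet's unit theorem:
rank = r1 + r2 - 1
= 18 + 11 - 1
= 28

28


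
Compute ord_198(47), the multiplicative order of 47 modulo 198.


We want ord_198(47), the smallest k >= 1 with 47^k = 1 mod 198.
n = 198 = 2 * 3^2 * 11, phi(198) = 60; the order divides phi(n).
Divisors of 60: 1, 2, 3, 4, 5, 6, 10, 12, 15, 20, 30, 60
Repeated squaring mod 198: 47^1 = 47, 47^2 = 31, 47^4 = 169, 47^8 = 49, 47^16 = 25, 47^32 = 31
Test divisors in increasing order:
  k=1: 47^1 = 47 mod 198
  k=2: 47^2 = 31 mod 198
  k=3: 47^3 = 31 * 47 = 71 mod 198
  k=4: 47^4 = 169 mod 198
  k=5: 47^5 = 169 * 47 = 23 mod 198
  k=6: 47^6 = 169 * 31 = 91 mod 198
  k=10: 47^10 = 49 * 31 = 133 mod 198
  k=12: 47^12 = 49 * 169 = 163 mod 198
  k=15: 47^15 = 49 * 169 * 31 * 47 = 89 mod 198
  k=20: 47^20 = 25 * 169 = 67 mod 198
  k=30: 47^30 = 25 * 49 * 169 * 31 = 1 mod 198  <- first divisor giving 1
Order = 30

30


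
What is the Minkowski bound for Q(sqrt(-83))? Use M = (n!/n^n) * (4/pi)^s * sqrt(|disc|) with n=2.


d = -83, d mod 4 = 1, so disc(K) = d = -83; |disc(K)| = 83
Imaginary quadratic field, so n = 2, s = r2 = 1, r1 = 0
M = (n!/n^n) * (4/pi)^s * sqrt(|disc(K)|) = (2!/2^2) * (4/pi)^1 * sqrt(83)
= 0.5 * 1.273240 * 9.110434
= 5.7999

5.7999


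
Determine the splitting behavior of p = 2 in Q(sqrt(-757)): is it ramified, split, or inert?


K = Q(sqrt(-757)). Since d mod 4 = 3, disc(K) = -3028.
Check p | disc: -3028 mod 2 = 0.
p divides disc, so p ramifies: (p) = P^2 with e=2, f=1, g=1.
Therefore p is ramified.

ramified


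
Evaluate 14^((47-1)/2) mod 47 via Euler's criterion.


p = 47 is prime and the exponent is (p-1)/2 = 23, so by Euler's criterion 14^23 = (14/47) = +1 or -1 mod 47.
Compute by square-and-multiply:
  23 = 16 + 4 + 2 + 1 (binary 10111)
  Repeated squaring mod 47: 14^1 = 14, 14^2 = 8, 14^4 = 17, 14^8 = 7, 14^16 = 2
  14^23 = 14^16 * 14^4 * 14^2 * 14^1 = 2 * 17 * 8 * 14 mod 47
    2 * 17 = 34 = 34 mod 47
    34 * 8 = 272 = 37 mod 47
    37 * 14 = 518 = 1 mod 47
  14^23 = 1 mod 47
Result 1: 14 is a quadratic residue mod 47.
14^23 mod 47 = 1

1


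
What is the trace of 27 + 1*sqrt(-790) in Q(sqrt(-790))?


Tr(a + b*sqrt(d)) = (a + b*sqrt(d)) + (a - b*sqrt(d)) = 2a
= 2 * (27)
= 54

54


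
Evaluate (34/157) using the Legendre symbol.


p = 157 is prime, so compute (34/157) with the reciprocity algorithm (Jacobi-symbol steps: pull out 2s via (2/n), flip via reciprocity, reduce):
  pull out 2: (2/157) = -1  (since 157 mod 8 = 5)
  reciprocity: (17/157) -> +(157/17)
  reduce: (4/17)
  pull out 2: (2/17) = +1  (since 17 mod 8 = 1)
  pull out 2: (2/17) = +1  (since 17 mod 8 = 1)
  (1/17) = 1
Product of signs = -1
(34/157) = -1

-1


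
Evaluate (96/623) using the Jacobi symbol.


Compute (96/623) via quadratic reciprocity:
  pull out 2: (2/623) = +1  (since 623 mod 8 = 7)
  pull out 2: (2/623) = +1  (since 623 mod 8 = 7)
  pull out 2: (2/623) = +1  (since 623 mod 8 = 7)
  pull out 2: (2/623) = +1  (since 623 mod 8 = 7)
  pull out 2: (2/623) = +1  (since 623 mod 8 = 7)
  reciprocity: (3/623) -> -(623/3)
  reduce: (2/3)
  pull out 2: (2/3) = -1  (since 3 mod 8 = 3)
  (1/3) = 1
Product of signs = 1

1


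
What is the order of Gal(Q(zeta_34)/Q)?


|Gal(Q(zeta_34)/Q)| = phi(34)
= 16

16


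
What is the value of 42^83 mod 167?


p = 167 is prime and the exponent is (p-1)/2 = 83, so by Euler's criterion 42^83 = (42/167) = +1 or -1 mod 167.
Compute by square-and-multiply:
  83 = 64 + 16 + 2 + 1 (binary 1010011)
  Repeated squaring mod 167: 42^1 = 42, 42^2 = 94, 42^4 = 152, 42^8 = 58, 42^16 = 24, 42^32 = 75, 42^64 = 114
  42^83 = 42^64 * 42^16 * 42^2 * 42^1 = 114 * 24 * 94 * 42 mod 167
    114 * 24 = 2736 = 64 mod 167
    64 * 94 = 6016 = 4 mod 167
    4 * 42 = 168 = 1 mod 167
  42^83 = 1 mod 167
Result 1: 42 is a quadratic residue mod 167.
42^83 mod 167 = 1

1


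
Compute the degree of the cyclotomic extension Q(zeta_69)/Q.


The degree equals Euler's totient phi(69).
69 = 3 * 23
phi(69) = 44

44


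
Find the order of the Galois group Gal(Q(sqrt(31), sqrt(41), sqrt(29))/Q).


The 3 square roots of distinct primes are multiplicatively independent over Q,
so [K:Q] = 2^3 and Gal(K/Q) is isomorphic to (Z/2Z)^3.
|Gal| = 2^3 = 8

8


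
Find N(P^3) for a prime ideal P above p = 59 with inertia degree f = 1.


N(P^a) = p^(a*f)
= 59^(3*1)
= 59^3
= 205379

205379


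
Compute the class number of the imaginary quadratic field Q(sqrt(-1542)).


K = Q(sqrt(-1542)). d mod 4 = 2, so D = disc(K) = 4d = -6168
h(K) equals the number of primitive reduced positive-definite forms (a, b, c) = a*x^2 + b*x*y + c*y^2 with b^2 - 4ac = D,
where reduced means |b| <= a <= c, with b >= 0 whenever |b| = a or a = c, and primitive means gcd(a, b, c) = 1.
Reduced forces 3a^2 <= |D| = 6168, so 1 <= a <= 45; b must have the parity of D, and c = (b^2 - D)/(4a) must be an integer >= a.
Enumerate a = 1..45, b in [-a, a]:
  a=1: (1, 0, 1542)  [1]
  a=2: (2, 0, 771)  [1]
  a=3: (3, 0, 514)  [1]
  a=4..5: none
  a=6: (6, 0, 257)  [1]
  a=7..10: none
  a=11: (11, -6, 141), (11, 6, 141)  [2]
  a=12..18: none
  a=19: (19, -8, 82), (19, 8, 82)  [2]
  a=20..21: none
  a=22: (22, -16, 73), (22, 16, 73)  [2]
  a=23..28: none
  a=29: (29, -26, 59), (29, 26, 59)  [2]
  a=30: none
  a=31: (31, -30, 57), (31, 30, 57)  [2]
  a=32: none
  a=33: (33, -6, 47), (33, 6, 47)  [2]
  a=34..36: none
  a=37: (37, -14, 43), (37, 14, 43)  [2]
  a=38: (38, -8, 41), (38, 8, 41)  [2]
  a=39..45: none
Total reduced forms: 1 + 1 + 1 + 1 + 2 + 2 + 2 + 2 + 2 + 2 + 2 + 2 = 20
h = 20

20


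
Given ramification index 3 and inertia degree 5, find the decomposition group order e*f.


|D_P| = e * f
= 3 * 5
= 15

15


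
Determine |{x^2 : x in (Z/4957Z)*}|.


For prime p, the number of non-zero quadratic residues is (p-1)/2.
= (4957-1)/2
= 2478

2478


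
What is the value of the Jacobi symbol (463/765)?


Compute (463/765) via quadratic reciprocity:
  reciprocity: (463/765) -> +(765/463)
  reduce: (302/463)
  pull out 2: (2/463) = +1  (since 463 mod 8 = 7)
  reciprocity: (151/463) -> -(463/151)
  reduce: (10/151)
  pull out 2: (2/151) = +1  (since 151 mod 8 = 7)
  reciprocity: (5/151) -> +(151/5)
  reduce: (1/5)
  (1/5) = 1
Product of signs = -1

-1


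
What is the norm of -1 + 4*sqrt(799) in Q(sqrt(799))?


N(a + b*sqrt(d)) = a^2 - d*b^2
= (-1)^2 - (799)*(4)^2
= 1 - 12784
= -12783

-12783


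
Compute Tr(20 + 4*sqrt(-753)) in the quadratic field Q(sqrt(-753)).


Tr(a + b*sqrt(d)) = (a + b*sqrt(d)) + (a - b*sqrt(d)) = 2a
= 2 * (20)
= 40

40


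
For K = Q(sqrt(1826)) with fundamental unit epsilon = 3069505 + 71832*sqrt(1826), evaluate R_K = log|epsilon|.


epsilon = 3069505 + 71832*sqrt(1826)
= 6.1390e+06
R = ln(6.1390e+06)
= 15.6302

15.6302


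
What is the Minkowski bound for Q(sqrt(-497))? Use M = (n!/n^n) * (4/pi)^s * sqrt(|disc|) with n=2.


d = -497, d mod 4 = 3, so disc(K) = 4d = -1988; |disc(K)| = 1988
Imaginary quadratic field, so n = 2, s = r2 = 1, r1 = 0
M = (n!/n^n) * (4/pi)^s * sqrt(|disc(K)|) = (2!/2^2) * (4/pi)^1 * sqrt(1988)
= 0.5 * 1.273240 * 44.586994
= 28.3850

28.3850


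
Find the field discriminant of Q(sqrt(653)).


For K = Q(sqrt(d)) with d squarefree: disc(K) = d if d = 1 mod 4, and disc(K) = 4d if d = 2 or 3 mod 4.
Here d = 653, and d mod 4 = 1.
d = 1 mod 4 (O_K = Z[(1+sqrt(d))/2]), so disc(K) = d = 653

653


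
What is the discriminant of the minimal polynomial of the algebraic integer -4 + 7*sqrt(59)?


The element -4 + 7*sqrt(59) has minimal polynomial:
x^2 + 8*x - 2875
Discriminant = (8)^2 - 4*(-2875)
= 64 + 11500
= 11564

11564


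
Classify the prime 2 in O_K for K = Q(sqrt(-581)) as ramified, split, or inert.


K = Q(sqrt(-581)). Since d mod 4 = 3, disc(K) = -2324.
Check p | disc: -2324 mod 2 = 0.
p divides disc, so p ramifies: (p) = P^2 with e=2, f=1, g=1.
Therefore p is ramified.

ramified


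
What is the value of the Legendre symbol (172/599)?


p = 599 is prime, so compute (172/599) with the reciprocity algorithm (Jacobi-symbol steps: pull out 2s via (2/n), flip via reciprocity, reduce):
  pull out 2: (2/599) = +1  (since 599 mod 8 = 7)
  pull out 2: (2/599) = +1  (since 599 mod 8 = 7)
  reciprocity: (43/599) -> -(599/43)
  reduce: (40/43)
  pull out 2: (2/43) = -1  (since 43 mod 8 = 3)
  pull out 2: (2/43) = -1  (since 43 mod 8 = 3)
  pull out 2: (2/43) = -1  (since 43 mod 8 = 3)
  reciprocity: (5/43) -> +(43/5)
  reduce: (3/5)
  reciprocity: (3/5) -> +(5/3)
  reduce: (2/3)
  pull out 2: (2/3) = -1  (since 3 mod 8 = 3)
  (1/3) = 1
Product of signs = -1
(172/599) = -1

-1


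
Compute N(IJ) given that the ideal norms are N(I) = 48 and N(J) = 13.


N(IJ) = N(I) * N(J)
= 48 * 13
= 624

624


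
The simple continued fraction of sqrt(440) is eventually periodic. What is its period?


Run the CF algorithm for sqrt(440).
a_0 = floor(sqrt(440)) = 20; set m_0=0, q_0=1.
Recurrence: m' = q*a - m,  q' = (d - m'^2)/q,  a' = floor((a_0 + m')/q').
  step 1: m=20, q=40, a=1
  step 2: m=20, q=1, a=40
a_2 = 2*a_0 = 40, so the period closes here.
sqrt(440) = [20; 1, 40]
Period length = 2

2


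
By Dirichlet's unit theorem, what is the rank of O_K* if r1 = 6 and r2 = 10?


By Dirichlet's unit theorem:
rank = r1 + r2 - 1
= 6 + 10 - 1
= 15

15


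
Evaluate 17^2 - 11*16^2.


x^2 - d*y^2
= 17^2 - 11*16^2
= 289 - 2816
= -2527

-2527


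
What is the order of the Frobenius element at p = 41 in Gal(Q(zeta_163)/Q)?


The Frobenius at p in Gal(Q(zeta_n)/Q) = (Z/nZ)* is the class of p, so its order is ord_163(41), the smallest k >= 1 with 41^k = 1 mod 163.
n = 163 = 163, phi(163) = 162; the order divides phi(n).
Divisors of 162: 1, 2, 3, 6, 9, 18, 27, 54, 81, 162
Repeated squaring mod 163: 41^1 = 41, 41^2 = 51, 41^4 = 156, 41^8 = 49, 41^16 = 119, 41^32 = 143, 41^64 = 74, 41^128 = 97
Test divisors in increasing order:
  k=1: 41^1 = 41 mod 163
  k=2: 41^2 = 51 mod 163
  k=3: 41^3 = 51 * 41 = 135 mod 163
  k=6: 41^6 = 156 * 51 = 132 mod 163
  k=9: 41^9 = 49 * 41 = 53 mod 163
  k=18: 41^18 = 119 * 51 = 38 mod 163
  k=27: 41^27 = 119 * 49 * 51 * 41 = 58 mod 163
  k=54: 41^54 = 143 * 119 * 156 * 51 = 104 mod 163
  k=81: 41^81 = 74 * 119 * 41 = 1 mod 163  <- first divisor giving 1
Order = 81

81


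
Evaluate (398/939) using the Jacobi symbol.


Compute (398/939) via quadratic reciprocity:
  pull out 2: (2/939) = -1  (since 939 mod 8 = 3)
  reciprocity: (199/939) -> -(939/199)
  reduce: (143/199)
  reciprocity: (143/199) -> -(199/143)
  reduce: (56/143)
  pull out 2: (2/143) = +1  (since 143 mod 8 = 7)
  pull out 2: (2/143) = +1  (since 143 mod 8 = 7)
  pull out 2: (2/143) = +1  (since 143 mod 8 = 7)
  reciprocity: (7/143) -> -(143/7)
  reduce: (3/7)
  reciprocity: (3/7) -> -(7/3)
  reduce: (1/3)
  (1/3) = 1
Product of signs = -1

-1


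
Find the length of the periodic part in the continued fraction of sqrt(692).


Run the CF algorithm for sqrt(692).
a_0 = floor(sqrt(692)) = 26; set m_0=0, q_0=1.
Recurrence: m' = q*a - m,  q' = (d - m'^2)/q,  a' = floor((a_0 + m')/q').
  step 1: m=26, q=16, a=3
  step 2: m=22, q=13, a=3
  step 3: m=17, q=31, a=1
  step 4: m=14, q=16, a=2
  step 5: m=18, q=23, a=1
  step 6: m=5, q=29, a=1
  step 7: m=24, q=4, a=12
  step 8: m=24, q=29, a=1
  step 9: m=5, q=23, a=1
  step 10: m=18, q=16, a=2
  step 11: m=14, q=31, a=1
  step 12: m=17, q=13, a=3
  step 13: m=22, q=16, a=3
  step 14: m=26, q=1, a=52
a_14 = 2*a_0 = 52, so the period closes here.
sqrt(692) = [26; 3, 3, 1, 2, 1, 1, 12, 1, 1, 2, 1, 3, 3, 52]
Period length = 14

14


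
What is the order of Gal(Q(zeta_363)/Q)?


|Gal(Q(zeta_363)/Q)| = phi(363)
= 220

220


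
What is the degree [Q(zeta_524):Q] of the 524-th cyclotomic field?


The degree equals Euler's totient phi(524).
524 = 2^2 * 131
phi(524) = 260

260


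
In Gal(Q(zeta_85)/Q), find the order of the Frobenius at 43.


The Frobenius at p in Gal(Q(zeta_n)/Q) = (Z/nZ)* is the class of p, so its order is ord_85(43), the smallest k >= 1 with 43^k = 1 mod 85.
n = 85 = 5 * 17, phi(85) = 64; the order divides phi(n).
Divisors of 64: 1, 2, 4, 8, 16, 32, 64
Repeated squaring mod 85: 43^1 = 43, 43^2 = 64, 43^4 = 16, 43^8 = 1, 43^16 = 1, 43^32 = 1, 43^64 = 1
Test divisors in increasing order:
  k=1: 43^1 = 43 mod 85
  k=2: 43^2 = 64 mod 85
  k=4: 43^4 = 16 mod 85
  k=8: 43^8 = 1 mod 85  <- first divisor giving 1
Order = 8

8


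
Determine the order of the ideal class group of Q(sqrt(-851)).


K = Q(sqrt(-851)). d mod 4 = 1, so D = disc(K) = d = -851
h(K) equals the number of primitive reduced positive-definite forms (a, b, c) = a*x^2 + b*x*y + c*y^2 with b^2 - 4ac = D,
where reduced means |b| <= a <= c, with b >= 0 whenever |b| = a or a = c, and primitive means gcd(a, b, c) = 1.
Reduced forces 3a^2 <= |D| = 851, so 1 <= a <= 16; b must have the parity of D, and c = (b^2 - D)/(4a) must be an integer >= a.
Enumerate a = 1..16, b in [-a, a]:
  a=1: (1, 1, 213)  [1]
  a=2: none
  a=3: (3, -1, 71), (3, 1, 71)  [2]
  a=4: none
  a=5: (5, -3, 43), (5, 3, 43)  [2]
  a=6..8: none
  a=9: (9, -7, 25), (9, 7, 25)  [2]
  a=10..14: none
  a=15: (15, -13, 17), (15, 7, 15), (15, 13, 17)  [3]
  a=16: none
Total reduced forms: 1 + 2 + 2 + 2 + 3 = 10
h = 10

10


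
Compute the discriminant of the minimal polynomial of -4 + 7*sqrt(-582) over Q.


The element -4 + 7*sqrt(-582) has minimal polynomial:
x^2 + 8*x + 28534
Discriminant = (8)^2 - 4*(28534)
= 64 - 114136
= -114072

-114072


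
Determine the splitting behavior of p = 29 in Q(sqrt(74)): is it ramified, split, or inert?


K = Q(sqrt(74)). Since d mod 4 = 2, disc(K) = 296.
Check p | disc: 296 mod 29 = 6.
p does not divide disc. Compute Legendre symbol (d/p):
16^((29-1)/2) mod 29 = 1
(d/p) = 1, so p splits: (p) = P*P' with e=1, f=1, g=2.
Therefore p is split.

split


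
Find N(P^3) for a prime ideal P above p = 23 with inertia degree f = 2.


N(P^a) = p^(a*f)
= 23^(3*2)
= 23^6
= 148035889

148035889


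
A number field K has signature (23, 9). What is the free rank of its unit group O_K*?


By Dirichlet's unit theorem:
rank = r1 + r2 - 1
= 23 + 9 - 1
= 31

31


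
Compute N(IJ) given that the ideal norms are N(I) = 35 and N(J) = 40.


N(IJ) = N(I) * N(J)
= 35 * 40
= 1400

1400


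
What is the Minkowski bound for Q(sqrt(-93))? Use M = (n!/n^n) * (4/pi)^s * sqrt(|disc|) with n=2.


d = -93, d mod 4 = 3, so disc(K) = 4d = -372; |disc(K)| = 372
Imaginary quadratic field, so n = 2, s = r2 = 1, r1 = 0
M = (n!/n^n) * (4/pi)^s * sqrt(|disc(K)|) = (2!/2^2) * (4/pi)^1 * sqrt(372)
= 0.5 * 1.273240 * 19.287302
= 12.2787

12.2787


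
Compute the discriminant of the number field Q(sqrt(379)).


For K = Q(sqrt(d)) with d squarefree: disc(K) = d if d = 1 mod 4, and disc(K) = 4d if d = 2 or 3 mod 4.
Here d = 379, and d mod 4 = 3.
d = 3 mod 4, not 1 (O_K = Z[sqrt(d)]), so disc(K) = 4d = 4 * (379) = 1516

1516


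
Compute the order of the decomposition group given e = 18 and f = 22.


|D_P| = e * f
= 18 * 22
= 396

396


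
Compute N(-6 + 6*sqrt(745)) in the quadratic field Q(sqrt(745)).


N(a + b*sqrt(d)) = a^2 - d*b^2
= (-6)^2 - (745)*(6)^2
= 36 - 26820
= -26784

-26784


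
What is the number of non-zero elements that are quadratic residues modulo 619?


For prime p, the number of non-zero quadratic residues is (p-1)/2.
= (619-1)/2
= 309

309


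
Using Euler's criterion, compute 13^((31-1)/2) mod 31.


p = 31 is prime and the exponent is (p-1)/2 = 15, so by Euler's criterion 13^15 = (13/31) = +1 or -1 mod 31.
Compute by square-and-multiply:
  15 = 8 + 4 + 2 + 1 (binary 1111)
  Repeated squaring mod 31: 13^1 = 13, 13^2 = 14, 13^4 = 10, 13^8 = 7
  13^15 = 13^8 * 13^4 * 13^2 * 13^1 = 7 * 10 * 14 * 13 mod 31
    7 * 10 = 70 = 8 mod 31
    8 * 14 = 112 = 19 mod 31
    19 * 13 = 247 = 30 mod 31
  13^15 = 30 mod 31
Result 30 = p - 1 = -1 mod 31: 13 is a quadratic non-residue mod 31. As a residue in [0, p-1] the value is 30.
13^15 mod 31 = 30

30


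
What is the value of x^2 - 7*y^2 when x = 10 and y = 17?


x^2 - d*y^2
= 10^2 - 7*17^2
= 100 - 2023
= -1923

-1923


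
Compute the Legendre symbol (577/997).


p = 997 is prime, so compute (577/997) with the reciprocity algorithm (Jacobi-symbol steps: pull out 2s via (2/n), flip via reciprocity, reduce):
  reciprocity: (577/997) -> +(997/577)
  reduce: (420/577)
  pull out 2: (2/577) = +1  (since 577 mod 8 = 1)
  pull out 2: (2/577) = +1  (since 577 mod 8 = 1)
  reciprocity: (105/577) -> +(577/105)
  reduce: (52/105)
  pull out 2: (2/105) = +1  (since 105 mod 8 = 1)
  pull out 2: (2/105) = +1  (since 105 mod 8 = 1)
  reciprocity: (13/105) -> +(105/13)
  reduce: (1/13)
  (1/13) = 1
Product of signs = 1
(577/997) = 1

1


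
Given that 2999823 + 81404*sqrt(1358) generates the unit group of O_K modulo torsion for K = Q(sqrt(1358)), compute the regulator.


epsilon = 2999823 + 81404*sqrt(1358)
= 5.9996e+06
R = ln(5.9996e+06)
= 15.6072

15.6072


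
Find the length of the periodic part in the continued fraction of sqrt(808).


Run the CF algorithm for sqrt(808).
a_0 = floor(sqrt(808)) = 28; set m_0=0, q_0=1.
Recurrence: m' = q*a - m,  q' = (d - m'^2)/q,  a' = floor((a_0 + m')/q').
  step 1: m=28, q=24, a=2
  step 2: m=20, q=17, a=2
  step 3: m=14, q=36, a=1
  step 4: m=22, q=9, a=5
  step 5: m=23, q=31, a=1
  step 6: m=8, q=24, a=1
  step 7: m=16, q=23, a=1
  step 8: m=7, q=33, a=1
  step 9: m=26, q=4, a=13
  step 10: m=26, q=33, a=1
  step 11: m=7, q=23, a=1
  step 12: m=16, q=24, a=1
  step 13: m=8, q=31, a=1
  step 14: m=23, q=9, a=5
  step 15: m=22, q=36, a=1
  step 16: m=14, q=17, a=2
  step 17: m=20, q=24, a=2
  step 18: m=28, q=1, a=56
a_18 = 2*a_0 = 56, so the period closes here.
sqrt(808) = [28; 2, 2, 1, 5, 1, 1, 1, 1, 13, 1, 1, 1, 1, 5, 1, 2, 2, 56]
Period length = 18

18


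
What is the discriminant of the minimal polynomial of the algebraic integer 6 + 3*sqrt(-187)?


The element 6 + 3*sqrt(-187) has minimal polynomial:
x^2 - 12*x + 1719
Discriminant = (-12)^2 - 4*(1719)
= 144 - 6876
= -6732

-6732


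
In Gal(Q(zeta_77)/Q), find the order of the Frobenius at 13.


The Frobenius at p in Gal(Q(zeta_n)/Q) = (Z/nZ)* is the class of p, so its order is ord_77(13), the smallest k >= 1 with 13^k = 1 mod 77.
n = 77 = 7 * 11, phi(77) = 60; the order divides phi(n).
Divisors of 60: 1, 2, 3, 4, 5, 6, 10, 12, 15, 20, 30, 60
Repeated squaring mod 77: 13^1 = 13, 13^2 = 15, 13^4 = 71, 13^8 = 36, 13^16 = 64, 13^32 = 15
Test divisors in increasing order:
  k=1: 13^1 = 13 mod 77
  k=2: 13^2 = 15 mod 77
  k=3: 13^3 = 15 * 13 = 41 mod 77
  k=4: 13^4 = 71 mod 77
  k=5: 13^5 = 71 * 13 = 76 mod 77
  k=6: 13^6 = 71 * 15 = 64 mod 77
  k=10: 13^10 = 36 * 15 = 1 mod 77  <- first divisor giving 1
Order = 10

10


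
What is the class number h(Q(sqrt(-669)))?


K = Q(sqrt(-669)). d mod 4 = 3, so D = disc(K) = 4d = -2676
h(K) equals the number of primitive reduced positive-definite forms (a, b, c) = a*x^2 + b*x*y + c*y^2 with b^2 - 4ac = D,
where reduced means |b| <= a <= c, with b >= 0 whenever |b| = a or a = c, and primitive means gcd(a, b, c) = 1.
Reduced forces 3a^2 <= |D| = 2676, so 1 <= a <= 29; b must have the parity of D, and c = (b^2 - D)/(4a) must be an integer >= a.
Enumerate a = 1..29, b in [-a, a]:
  a=1: (1, 0, 669)  [1]
  a=2: (2, 2, 335)  [1]
  a=3: (3, 0, 223)  [1]
  a=4: none
  a=5: (5, -2, 134), (5, 2, 134)  [2]
  a=6: (6, 6, 113)  [1]
  a=7..9: none
  a=10: (10, -2, 67), (10, 2, 67)  [2]
  a=11..14: none
  a=15: (15, -12, 47), (15, 12, 47)  [2]
  a=16..24: none
  a=25: (25, -18, 30), (25, 18, 30)  [2]
  a=26..29: none
Total reduced forms: 1 + 1 + 1 + 2 + 1 + 2 + 2 + 2 = 12
h = 12

12


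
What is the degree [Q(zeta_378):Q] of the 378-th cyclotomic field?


The degree equals Euler's totient phi(378).
378 = 2 * 3^3 * 7
phi(378) = 108

108


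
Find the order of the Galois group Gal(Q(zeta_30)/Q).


|Gal(Q(zeta_30)/Q)| = phi(30)
= 8

8


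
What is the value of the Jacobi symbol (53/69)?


Compute (53/69) via quadratic reciprocity:
  reciprocity: (53/69) -> +(69/53)
  reduce: (16/53)
  pull out 2: (2/53) = -1  (since 53 mod 8 = 5)
  pull out 2: (2/53) = -1  (since 53 mod 8 = 5)
  pull out 2: (2/53) = -1  (since 53 mod 8 = 5)
  pull out 2: (2/53) = -1  (since 53 mod 8 = 5)
  (1/53) = 1
Product of signs = 1

1


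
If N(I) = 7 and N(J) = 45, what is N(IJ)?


N(IJ) = N(I) * N(J)
= 7 * 45
= 315

315


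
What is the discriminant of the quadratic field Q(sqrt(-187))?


For K = Q(sqrt(d)) with d squarefree: disc(K) = d if d = 1 mod 4, and disc(K) = 4d if d = 2 or 3 mod 4.
Here d = -187, and d mod 4 = 1.
d = 1 mod 4 (O_K = Z[(1+sqrt(d))/2]), so disc(K) = d = -187

-187


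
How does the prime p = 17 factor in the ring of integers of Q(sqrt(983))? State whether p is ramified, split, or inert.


K = Q(sqrt(983)). Since d mod 4 = 3, disc(K) = 3932.
Check p | disc: 3932 mod 17 = 5.
p does not divide disc. Compute Legendre symbol (d/p):
14^((17-1)/2) mod 17 = -1
(d/p) = -1, so p is inert: (p) stays prime with e=1, f=2, g=1.
Therefore p is inert.

inert


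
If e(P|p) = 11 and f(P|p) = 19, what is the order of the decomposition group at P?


|D_P| = e * f
= 11 * 19
= 209

209


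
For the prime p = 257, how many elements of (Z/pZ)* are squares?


For prime p, the number of non-zero quadratic residues is (p-1)/2.
= (257-1)/2
= 128

128


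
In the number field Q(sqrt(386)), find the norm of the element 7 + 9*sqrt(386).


N(a + b*sqrt(d)) = a^2 - d*b^2
= (7)^2 - (386)*(9)^2
= 49 - 31266
= -31217

-31217


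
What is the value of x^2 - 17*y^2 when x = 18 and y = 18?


x^2 - d*y^2
= 18^2 - 17*18^2
= 324 - 5508
= -5184

-5184


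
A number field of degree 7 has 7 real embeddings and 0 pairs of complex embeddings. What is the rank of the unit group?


By Dirichlet's unit theorem:
rank = r1 + r2 - 1
= 7 + 0 - 1
= 6

6


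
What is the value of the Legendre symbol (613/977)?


p = 977 is prime, so compute (613/977) with the reciprocity algorithm (Jacobi-symbol steps: pull out 2s via (2/n), flip via reciprocity, reduce):
  reciprocity: (613/977) -> +(977/613)
  reduce: (364/613)
  pull out 2: (2/613) = -1  (since 613 mod 8 = 5)
  pull out 2: (2/613) = -1  (since 613 mod 8 = 5)
  reciprocity: (91/613) -> +(613/91)
  reduce: (67/91)
  reciprocity: (67/91) -> -(91/67)
  reduce: (24/67)
  pull out 2: (2/67) = -1  (since 67 mod 8 = 3)
  pull out 2: (2/67) = -1  (since 67 mod 8 = 3)
  pull out 2: (2/67) = -1  (since 67 mod 8 = 3)
  reciprocity: (3/67) -> -(67/3)
  reduce: (1/3)
  (1/3) = 1
Product of signs = -1
(613/977) = -1

-1


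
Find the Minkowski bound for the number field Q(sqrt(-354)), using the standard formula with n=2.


d = -354, d mod 4 = 2, so disc(K) = 4d = -1416; |disc(K)| = 1416
Imaginary quadratic field, so n = 2, s = r2 = 1, r1 = 0
M = (n!/n^n) * (4/pi)^s * sqrt(|disc(K)|) = (2!/2^2) * (4/pi)^1 * sqrt(1416)
= 0.5 * 1.273240 * 37.629775
= 23.9559

23.9559


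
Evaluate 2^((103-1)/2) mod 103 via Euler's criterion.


p = 103 is prime and the exponent is (p-1)/2 = 51, so by Euler's criterion 2^51 = (2/103) = +1 or -1 mod 103.
Compute by square-and-multiply:
  51 = 32 + 16 + 2 + 1 (binary 110011)
  Repeated squaring mod 103: 2^1 = 2, 2^2 = 4, 2^4 = 16, 2^8 = 50, 2^16 = 28, 2^32 = 63
  2^51 = 2^32 * 2^16 * 2^2 * 2^1 = 63 * 28 * 4 * 2 mod 103
    63 * 28 = 1764 = 13 mod 103
    13 * 4 = 52 = 52 mod 103
    52 * 2 = 104 = 1 mod 103
  2^51 = 1 mod 103
Result 1: 2 is a quadratic residue mod 103.
2^51 mod 103 = 1

1


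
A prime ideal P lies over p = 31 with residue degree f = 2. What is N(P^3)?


N(P^a) = p^(a*f)
= 31^(3*2)
= 31^6
= 887503681

887503681


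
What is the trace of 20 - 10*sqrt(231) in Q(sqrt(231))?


Tr(a + b*sqrt(d)) = (a + b*sqrt(d)) + (a - b*sqrt(d)) = 2a
= 2 * (20)
= 40

40


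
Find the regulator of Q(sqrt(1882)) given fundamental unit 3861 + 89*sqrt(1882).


epsilon = 3861 + 89*sqrt(1882)
= 7722.0001
R = ln(7722.0001)
= 8.9518

8.9518


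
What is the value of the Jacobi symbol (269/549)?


Compute (269/549) via quadratic reciprocity:
  reciprocity: (269/549) -> +(549/269)
  reduce: (11/269)
  reciprocity: (11/269) -> +(269/11)
  reduce: (5/11)
  reciprocity: (5/11) -> +(11/5)
  reduce: (1/5)
  (1/5) = 1
Product of signs = 1

1


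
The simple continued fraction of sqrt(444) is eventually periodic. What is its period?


Run the CF algorithm for sqrt(444).
a_0 = floor(sqrt(444)) = 21; set m_0=0, q_0=1.
Recurrence: m' = q*a - m,  q' = (d - m'^2)/q,  a' = floor((a_0 + m')/q').
  step 1: m=21, q=3, a=14
  step 2: m=21, q=1, a=42
a_2 = 2*a_0 = 42, so the period closes here.
sqrt(444) = [21; 14, 42]
Period length = 2

2


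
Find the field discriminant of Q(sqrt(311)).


For K = Q(sqrt(d)) with d squarefree: disc(K) = d if d = 1 mod 4, and disc(K) = 4d if d = 2 or 3 mod 4.
Here d = 311, and d mod 4 = 3.
d = 3 mod 4, not 1 (O_K = Z[sqrt(d)]), so disc(K) = 4d = 4 * (311) = 1244

1244


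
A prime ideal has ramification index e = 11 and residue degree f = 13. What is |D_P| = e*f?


|D_P| = e * f
= 11 * 13
= 143

143


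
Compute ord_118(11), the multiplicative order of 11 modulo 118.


We want ord_118(11), the smallest k >= 1 with 11^k = 1 mod 118.
n = 118 = 2 * 59, phi(118) = 58; the order divides phi(n).
Divisors of 58: 1, 2, 29, 58
Repeated squaring mod 118: 11^1 = 11, 11^2 = 3, 11^4 = 9, 11^8 = 81, 11^16 = 71, 11^32 = 85
Test divisors in increasing order:
  k=1: 11^1 = 11 mod 118
  k=2: 11^2 = 3 mod 118
  k=29: 11^29 = 71 * 81 * 9 * 11 = 117 mod 118
  k=58: 11^58 = 85 * 71 * 81 * 3 = 1 mod 118  <- first divisor giving 1
Order = 58

58


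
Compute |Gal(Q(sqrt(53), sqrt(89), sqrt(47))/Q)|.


The 3 square roots of distinct primes are multiplicatively independent over Q,
so [K:Q] = 2^3 and Gal(K/Q) is isomorphic to (Z/2Z)^3.
|Gal| = 2^3 = 8

8


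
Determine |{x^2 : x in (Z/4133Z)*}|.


For prime p, the number of non-zero quadratic residues is (p-1)/2.
= (4133-1)/2
= 2066

2066


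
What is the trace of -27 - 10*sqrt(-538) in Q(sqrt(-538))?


Tr(a + b*sqrt(d)) = (a + b*sqrt(d)) + (a - b*sqrt(d)) = 2a
= 2 * (-27)
= -54

-54


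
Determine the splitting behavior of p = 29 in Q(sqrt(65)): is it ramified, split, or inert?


K = Q(sqrt(65)). Since d mod 4 = 1, disc(K) = 65.
Check p | disc: 65 mod 29 = 7.
p does not divide disc. Compute Legendre symbol (d/p):
7^((29-1)/2) mod 29 = 1
(d/p) = 1, so p splits: (p) = P*P' with e=1, f=1, g=2.
Therefore p is split.

split


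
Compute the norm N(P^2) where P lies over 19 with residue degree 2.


N(P^a) = p^(a*f)
= 19^(2*2)
= 19^4
= 130321

130321


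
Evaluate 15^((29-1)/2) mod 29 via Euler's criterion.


p = 29 is prime and the exponent is (p-1)/2 = 14, so by Euler's criterion 15^14 = (15/29) = +1 or -1 mod 29.
Compute by square-and-multiply:
  14 = 8 + 4 + 2 (binary 1110)
  Repeated squaring mod 29: 15^1 = 15, 15^2 = 22, 15^4 = 20, 15^8 = 23
  15^14 = 15^8 * 15^4 * 15^2 = 23 * 20 * 22 mod 29
    23 * 20 = 460 = 25 mod 29
    25 * 22 = 550 = 28 mod 29
  15^14 = 28 mod 29
Result 28 = p - 1 = -1 mod 29: 15 is a quadratic non-residue mod 29. As a residue in [0, p-1] the value is 28.
15^14 mod 29 = 28

28


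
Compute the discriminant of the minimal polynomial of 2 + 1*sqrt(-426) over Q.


The element 2 + 1*sqrt(-426) has minimal polynomial:
x^2 - 4*x + 430
Discriminant = (-4)^2 - 4*(430)
= 16 - 1720
= -1704

-1704


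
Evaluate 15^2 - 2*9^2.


x^2 - d*y^2
= 15^2 - 2*9^2
= 225 - 162
= 63

63


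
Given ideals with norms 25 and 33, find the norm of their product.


N(IJ) = N(I) * N(J)
= 25 * 33
= 825

825


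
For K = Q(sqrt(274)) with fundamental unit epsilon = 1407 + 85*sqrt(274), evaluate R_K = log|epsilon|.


epsilon = 1407 + 85*sqrt(274)
= 2814.0004
R = ln(2814.0004)
= 7.9424

7.9424


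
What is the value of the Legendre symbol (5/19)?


p = 19 is prime, so compute (5/19) with the reciprocity algorithm (Jacobi-symbol steps: pull out 2s via (2/n), flip via reciprocity, reduce):
  reciprocity: (5/19) -> +(19/5)
  reduce: (4/5)
  pull out 2: (2/5) = -1  (since 5 mod 8 = 5)
  pull out 2: (2/5) = -1  (since 5 mod 8 = 5)
  (1/5) = 1
Product of signs = 1
(5/19) = 1

1


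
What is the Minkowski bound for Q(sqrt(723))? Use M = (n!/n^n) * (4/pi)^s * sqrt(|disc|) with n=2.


d = 723, d mod 4 = 3, so disc(K) = 4d = 2892; |disc(K)| = 2892
Real quadratic field, so n = 2, s = r2 = 0, r1 = 2
M = (n!/n^n) * (4/pi)^s * sqrt(|disc(K)|) = (2!/2^2) * (4/pi)^0 * sqrt(2892)
= 0.5 * 1.000000 * 53.777319
= 26.8887

26.8887


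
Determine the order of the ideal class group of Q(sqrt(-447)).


K = Q(sqrt(-447)). d mod 4 = 1, so D = disc(K) = d = -447
h(K) equals the number of primitive reduced positive-definite forms (a, b, c) = a*x^2 + b*x*y + c*y^2 with b^2 - 4ac = D,
where reduced means |b| <= a <= c, with b >= 0 whenever |b| = a or a = c, and primitive means gcd(a, b, c) = 1.
Reduced forces 3a^2 <= |D| = 447, so 1 <= a <= 12; b must have the parity of D, and c = (b^2 - D)/(4a) must be an integer >= a.
Enumerate a = 1..12, b in [-a, a]:
  a=1: (1, 1, 112)  [1]
  a=2: (2, -1, 56), (2, 1, 56)  [2]
  a=3: (3, 3, 38)  [1]
  a=4: (4, -1, 28), (4, 1, 28)  [2]
  a=5: none
  a=6: (6, -3, 19), (6, 3, 19)  [2]
  a=7: (7, -1, 16), (7, 1, 16)  [2]
  a=8: (8, -1, 14), (8, 1, 14)  [2]
  a=9..10: none
  a=11: (11, -9, 12), (11, 9, 12)  [2]
  a=12: none
Total reduced forms: 1 + 2 + 1 + 2 + 2 + 2 + 2 + 2 = 14
h = 14

14


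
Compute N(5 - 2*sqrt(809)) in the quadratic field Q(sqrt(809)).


N(a + b*sqrt(d)) = a^2 - d*b^2
= (5)^2 - (809)*(-2)^2
= 25 - 3236
= -3211

-3211


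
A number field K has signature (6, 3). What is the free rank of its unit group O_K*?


By Dirichlet's unit theorem:
rank = r1 + r2 - 1
= 6 + 3 - 1
= 8

8


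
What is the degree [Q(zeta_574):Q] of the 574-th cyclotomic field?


The degree equals Euler's totient phi(574).
574 = 2 * 7 * 41
phi(574) = 240

240


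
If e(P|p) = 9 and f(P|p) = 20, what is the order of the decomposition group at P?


|D_P| = e * f
= 9 * 20
= 180

180


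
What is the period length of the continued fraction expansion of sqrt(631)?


Run the CF algorithm for sqrt(631).
a_0 = floor(sqrt(631)) = 25; set m_0=0, q_0=1.
Recurrence: m' = q*a - m,  q' = (d - m'^2)/q,  a' = floor((a_0 + m')/q').
  step 1: m=25, q=6, a=8
  step 2: m=23, q=17, a=2
  step 3: m=11, q=30, a=1
  step 4: m=19, q=9, a=4
  step 5: m=17, q=38, a=1
  step 6: m=21, q=5, a=9
  step 7: m=24, q=11, a=4
  step 8: m=20, q=21, a=2
  step 9: m=22, q=7, a=6
  step 10: m=20, q=33, a=1
  step 11: m=13, q=14, a=2
  step 12: m=15, q=29, a=1
  step 13: m=14, q=15, a=2
  step 14: m=16, q=25, a=1
  step 15: m=9, q=22, a=1
  step 16: m=13, q=21, a=1
  step 17: m=8, q=27, a=1
  step 18: m=19, q=10, a=4
  step 19: m=21, q=19, a=2
  step 20: m=17, q=18, a=2
  step 21: m=19, q=15, a=2
  step 22: m=11, q=34, a=1
  step 23: m=23, q=3, a=16
  step 24: m=25, q=2, a=25
  step 25: m=25, q=3, a=16
  step 26: m=23, q=34, a=1
  step 27: m=11, q=15, a=2
  step 28: m=19, q=18, a=2
  step 29: m=17, q=19, a=2
  step 30: m=21, q=10, a=4
  step 31: m=19, q=27, a=1
  step 32: m=8, q=21, a=1
  step 33: m=13, q=22, a=1
  step 34: m=9, q=25, a=1
  step 35: m=16, q=15, a=2
  step 36: m=14, q=29, a=1
  step 37: m=15, q=14, a=2
  step 38: m=13, q=33, a=1
  step 39: m=20, q=7, a=6
  step 40: m=22, q=21, a=2
  step 41: m=20, q=11, a=4
  step 42: m=24, q=5, a=9
  step 43: m=21, q=38, a=1
  step 44: m=17, q=9, a=4
  step 45: m=19, q=30, a=1
  step 46: m=11, q=17, a=2
  step 47: m=23, q=6, a=8
  step 48: m=25, q=1, a=50
a_48 = 2*a_0 = 50, so the period closes here.
sqrt(631) = [25; 8, 2, 1, 4, 1, 9, 4, 2, 6, 1, 2, 1, 2, 1, 1, 1, 1, 4, 2, 2, 2, 1, 16, 25, 16, 1, 2, 2, 2, 4, 1, 1, 1, 1, 2, 1, 2, 1, 6, 2, 4, 9, 1, 4, 1, 2, 8, 50]
Period length = 48

48


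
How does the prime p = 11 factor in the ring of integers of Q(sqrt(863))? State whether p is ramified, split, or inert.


K = Q(sqrt(863)). Since d mod 4 = 3, disc(K) = 3452.
Check p | disc: 3452 mod 11 = 9.
p does not divide disc. Compute Legendre symbol (d/p):
5^((11-1)/2) mod 11 = 1
(d/p) = 1, so p splits: (p) = P*P' with e=1, f=1, g=2.
Therefore p is split.

split


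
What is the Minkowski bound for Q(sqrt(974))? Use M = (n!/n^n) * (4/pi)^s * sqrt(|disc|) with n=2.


d = 974, d mod 4 = 2, so disc(K) = 4d = 3896; |disc(K)| = 3896
Real quadratic field, so n = 2, s = r2 = 0, r1 = 2
M = (n!/n^n) * (4/pi)^s * sqrt(|disc(K)|) = (2!/2^2) * (4/pi)^0 * sqrt(3896)
= 0.5 * 1.000000 * 62.417946
= 31.2090

31.2090


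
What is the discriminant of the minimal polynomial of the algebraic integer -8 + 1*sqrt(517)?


The element -8 + 1*sqrt(517) has minimal polynomial:
x^2 + 16*x - 453
Discriminant = (16)^2 - 4*(-453)
= 256 + 1812
= 2068

2068


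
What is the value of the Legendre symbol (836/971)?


p = 971 is prime, so compute (836/971) with the reciprocity algorithm (Jacobi-symbol steps: pull out 2s via (2/n), flip via reciprocity, reduce):
  pull out 2: (2/971) = -1  (since 971 mod 8 = 3)
  pull out 2: (2/971) = -1  (since 971 mod 8 = 3)
  reciprocity: (209/971) -> +(971/209)
  reduce: (135/209)
  reciprocity: (135/209) -> +(209/135)
  reduce: (74/135)
  pull out 2: (2/135) = +1  (since 135 mod 8 = 7)
  reciprocity: (37/135) -> +(135/37)
  reduce: (24/37)
  pull out 2: (2/37) = -1  (since 37 mod 8 = 5)
  pull out 2: (2/37) = -1  (since 37 mod 8 = 5)
  pull out 2: (2/37) = -1  (since 37 mod 8 = 5)
  reciprocity: (3/37) -> +(37/3)
  reduce: (1/3)
  (1/3) = 1
Product of signs = -1
(836/971) = -1

-1


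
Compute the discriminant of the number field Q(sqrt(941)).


For K = Q(sqrt(d)) with d squarefree: disc(K) = d if d = 1 mod 4, and disc(K) = 4d if d = 2 or 3 mod 4.
Here d = 941, and d mod 4 = 1.
d = 1 mod 4 (O_K = Z[(1+sqrt(d))/2]), so disc(K) = d = 941

941


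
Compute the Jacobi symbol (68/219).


Compute (68/219) via quadratic reciprocity:
  pull out 2: (2/219) = -1  (since 219 mod 8 = 3)
  pull out 2: (2/219) = -1  (since 219 mod 8 = 3)
  reciprocity: (17/219) -> +(219/17)
  reduce: (15/17)
  reciprocity: (15/17) -> +(17/15)
  reduce: (2/15)
  pull out 2: (2/15) = +1  (since 15 mod 8 = 7)
  (1/15) = 1
Product of signs = 1

1


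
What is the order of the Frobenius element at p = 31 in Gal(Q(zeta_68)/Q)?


The Frobenius at p in Gal(Q(zeta_n)/Q) = (Z/nZ)* is the class of p, so its order is ord_68(31), the smallest k >= 1 with 31^k = 1 mod 68.
n = 68 = 2^2 * 17, phi(68) = 32; the order divides phi(n).
Divisors of 32: 1, 2, 4, 8, 16, 32
Repeated squaring mod 68: 31^1 = 31, 31^2 = 9, 31^4 = 13, 31^8 = 33, 31^16 = 1, 31^32 = 1
Test divisors in increasing order:
  k=1: 31^1 = 31 mod 68
  k=2: 31^2 = 9 mod 68
  k=4: 31^4 = 13 mod 68
  k=8: 31^8 = 33 mod 68
  k=16: 31^16 = 1 mod 68  <- first divisor giving 1
Order = 16

16


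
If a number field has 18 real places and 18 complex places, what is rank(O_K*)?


By Dirichlet's unit theorem:
rank = r1 + r2 - 1
= 18 + 18 - 1
= 35

35


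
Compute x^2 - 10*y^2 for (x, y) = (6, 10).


x^2 - d*y^2
= 6^2 - 10*10^2
= 36 - 1000
= -964

-964


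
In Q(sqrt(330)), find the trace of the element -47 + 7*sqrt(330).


Tr(a + b*sqrt(d)) = (a + b*sqrt(d)) + (a - b*sqrt(d)) = 2a
= 2 * (-47)
= -94

-94


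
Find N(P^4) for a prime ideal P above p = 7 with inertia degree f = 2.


N(P^a) = p^(a*f)
= 7^(4*2)
= 7^8
= 5764801

5764801


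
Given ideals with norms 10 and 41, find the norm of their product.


N(IJ) = N(I) * N(J)
= 10 * 41
= 410

410


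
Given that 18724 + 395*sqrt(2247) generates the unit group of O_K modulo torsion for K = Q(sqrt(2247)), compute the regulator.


epsilon = 18724 + 395*sqrt(2247)
= 37448.0000
R = ln(37448.0000)
= 10.5307

10.5307


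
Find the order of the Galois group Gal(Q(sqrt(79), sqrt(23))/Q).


The 2 square roots of distinct primes are multiplicatively independent over Q,
so [K:Q] = 2^2 and Gal(K/Q) is isomorphic to (Z/2Z)^2.
|Gal| = 2^2 = 4

4


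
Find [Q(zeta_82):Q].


The degree equals Euler's totient phi(82).
82 = 2 * 41
phi(82) = 40

40


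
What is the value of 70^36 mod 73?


p = 73 is prime and the exponent is (p-1)/2 = 36, so by Euler's criterion 70^36 = (70/73) = +1 or -1 mod 73.
Compute by square-and-multiply:
  36 = 32 + 4 (binary 100100)
  Repeated squaring mod 73: 70^1 = 70, 70^2 = 9, 70^4 = 8, 70^8 = 64, 70^16 = 8, 70^32 = 64
  70^36 = 70^32 * 70^4 = 64 * 8 mod 73
    64 * 8 = 512 = 1 mod 73
  70^36 = 1 mod 73
Result 1: 70 is a quadratic residue mod 73.
70^36 mod 73 = 1

1


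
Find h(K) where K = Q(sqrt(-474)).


K = Q(sqrt(-474)). d mod 4 = 2, so D = disc(K) = 4d = -1896
h(K) equals the number of primitive reduced positive-definite forms (a, b, c) = a*x^2 + b*x*y + c*y^2 with b^2 - 4ac = D,
where reduced means |b| <= a <= c, with b >= 0 whenever |b| = a or a = c, and primitive means gcd(a, b, c) = 1.
Reduced forces 3a^2 <= |D| = 1896, so 1 <= a <= 25; b must have the parity of D, and c = (b^2 - D)/(4a) must be an integer >= a.
Enumerate a = 1..25, b in [-a, a]:
  a=1: (1, 0, 474)  [1]
  a=2: (2, 0, 237)  [1]
  a=3: (3, 0, 158)  [1]
  a=4: none
  a=5: (5, -2, 95), (5, 2, 95)  [2]
  a=6: (6, 0, 79)  [1]
  a=7: (7, -6, 69), (7, 6, 69)  [2]
  a=8..9: none
  a=10: (10, -8, 49), (10, 8, 49)  [2]
  a=11..13: none
  a=14: (14, -8, 35), (14, 8, 35)  [2]
  a=15: (15, -12, 34), (15, 12, 34)  [2]
  a=16: none
  a=17: (17, -12, 30), (17, 12, 30)  [2]
  a=18: none
  a=19: (19, -2, 25), (19, 2, 25)  [2]
  a=20: none
  a=21: (21, -6, 23), (21, 6, 23)  [2]
  a=22..25: none
Total reduced forms: 1 + 1 + 1 + 2 + 1 + 2 + 2 + 2 + 2 + 2 + 2 + 2 = 20
h = 20

20


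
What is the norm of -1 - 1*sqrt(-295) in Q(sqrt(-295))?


N(a + b*sqrt(d)) = a^2 - d*b^2
= (-1)^2 - (-295)*(-1)^2
= 1 + 295
= 296

296


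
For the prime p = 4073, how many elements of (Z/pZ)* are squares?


For prime p, the number of non-zero quadratic residues is (p-1)/2.
= (4073-1)/2
= 2036

2036


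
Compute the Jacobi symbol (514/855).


Compute (514/855) via quadratic reciprocity:
  pull out 2: (2/855) = +1  (since 855 mod 8 = 7)
  reciprocity: (257/855) -> +(855/257)
  reduce: (84/257)
  pull out 2: (2/257) = +1  (since 257 mod 8 = 1)
  pull out 2: (2/257) = +1  (since 257 mod 8 = 1)
  reciprocity: (21/257) -> +(257/21)
  reduce: (5/21)
  reciprocity: (5/21) -> +(21/5)
  reduce: (1/5)
  (1/5) = 1
Product of signs = 1

1
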